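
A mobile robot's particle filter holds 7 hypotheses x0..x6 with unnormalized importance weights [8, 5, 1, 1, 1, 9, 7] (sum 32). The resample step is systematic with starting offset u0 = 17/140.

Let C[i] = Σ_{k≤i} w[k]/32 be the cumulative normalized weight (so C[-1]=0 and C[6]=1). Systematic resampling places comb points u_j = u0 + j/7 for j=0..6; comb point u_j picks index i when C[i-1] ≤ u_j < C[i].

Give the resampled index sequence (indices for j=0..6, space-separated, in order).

0 1 2 5 5 6 6

C = [1/4, 13/32, 7/16, 15/32, 1/2, 25/32, 1]
j=0: u_0=17/140 ∈ [0, 1/4) → index 0
j=1: u_1=37/140 ∈ [1/4, 13/32) → index 1
j=2: u_2=57/140 ∈ [13/32, 7/16) → index 2
j=3: u_3=11/20 ∈ [1/2, 25/32) → index 5
j=4: u_4=97/140 ∈ [1/2, 25/32) → index 5
j=5: u_5=117/140 ∈ [25/32, 1) → index 6
j=6: u_6=137/140 ∈ [25/32, 1) → index 6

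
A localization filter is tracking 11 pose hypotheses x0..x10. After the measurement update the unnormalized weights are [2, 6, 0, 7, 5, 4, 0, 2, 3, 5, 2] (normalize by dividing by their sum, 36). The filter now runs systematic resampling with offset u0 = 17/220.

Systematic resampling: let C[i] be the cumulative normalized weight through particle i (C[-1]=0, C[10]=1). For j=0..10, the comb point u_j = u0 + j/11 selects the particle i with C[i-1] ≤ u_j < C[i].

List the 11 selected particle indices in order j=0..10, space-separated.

C = [1/18, 2/9, 2/9, 5/12, 5/9, 2/3, 2/3, 13/18, 29/36, 17/18, 1]
j=0: u_0=17/220 ∈ [1/18, 2/9) → index 1
j=1: u_1=37/220 ∈ [1/18, 2/9) → index 1
j=2: u_2=57/220 ∈ [2/9, 5/12) → index 3
j=3: u_3=7/20 ∈ [2/9, 5/12) → index 3
j=4: u_4=97/220 ∈ [5/12, 5/9) → index 4
j=5: u_5=117/220 ∈ [5/12, 5/9) → index 4
j=6: u_6=137/220 ∈ [5/9, 2/3) → index 5
j=7: u_7=157/220 ∈ [2/3, 13/18) → index 7
j=8: u_8=177/220 ∈ [13/18, 29/36) → index 8
j=9: u_9=197/220 ∈ [29/36, 17/18) → index 9
j=10: u_10=217/220 ∈ [17/18, 1) → index 10

1 1 3 3 4 4 5 7 8 9 10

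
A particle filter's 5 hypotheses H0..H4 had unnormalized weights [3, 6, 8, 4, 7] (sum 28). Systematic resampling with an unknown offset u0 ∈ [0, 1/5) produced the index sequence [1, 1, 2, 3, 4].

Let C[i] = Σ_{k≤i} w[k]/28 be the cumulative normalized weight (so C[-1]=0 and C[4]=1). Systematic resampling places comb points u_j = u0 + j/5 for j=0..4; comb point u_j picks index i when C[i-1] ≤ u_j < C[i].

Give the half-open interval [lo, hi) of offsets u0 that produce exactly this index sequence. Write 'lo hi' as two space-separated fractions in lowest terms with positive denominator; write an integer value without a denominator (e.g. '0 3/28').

C = [3/28, 9/28, 17/28, 3/4, 1]
j=0 picked index 1: u0 ∈ [3/28, 9/28)
j=1 picked index 1: u0 ∈ [-13/140, 17/140)
j=2 picked index 2: u0 ∈ [-11/140, 29/140)
j=3 picked index 3: u0 ∈ [1/140, 3/20)
j=4 picked index 4: u0 ∈ [-1/20, 1/5)
intersection: [3/28, 17/140)

3/28 17/140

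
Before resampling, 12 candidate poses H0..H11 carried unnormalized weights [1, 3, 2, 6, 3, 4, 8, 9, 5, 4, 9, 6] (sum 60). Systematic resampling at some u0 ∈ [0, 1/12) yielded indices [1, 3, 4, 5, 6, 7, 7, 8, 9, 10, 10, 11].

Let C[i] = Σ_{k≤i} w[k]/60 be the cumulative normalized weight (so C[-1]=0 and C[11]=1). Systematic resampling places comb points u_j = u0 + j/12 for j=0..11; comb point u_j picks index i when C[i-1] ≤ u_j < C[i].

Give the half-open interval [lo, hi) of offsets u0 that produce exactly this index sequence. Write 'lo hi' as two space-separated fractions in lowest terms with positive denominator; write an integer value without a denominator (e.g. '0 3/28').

C = [1/60, 1/15, 1/10, 1/5, 1/4, 19/60, 9/20, 3/5, 41/60, 3/4, 9/10, 1]
j=0 picked index 1: u0 ∈ [1/60, 1/15)
j=1 picked index 3: u0 ∈ [1/60, 7/60)
j=2 picked index 4: u0 ∈ [1/30, 1/12)
j=3 picked index 5: u0 ∈ [0, 1/15)
j=4 picked index 6: u0 ∈ [-1/60, 7/60)
j=5 picked index 7: u0 ∈ [1/30, 11/60)
j=6 picked index 7: u0 ∈ [-1/20, 1/10)
j=7 picked index 8: u0 ∈ [1/60, 1/10)
j=8 picked index 9: u0 ∈ [1/60, 1/12)
j=9 picked index 10: u0 ∈ [0, 3/20)
j=10 picked index 10: u0 ∈ [-1/12, 1/15)
j=11 picked index 11: u0 ∈ [-1/60, 1/12)
intersection: [1/30, 1/15)

1/30 1/15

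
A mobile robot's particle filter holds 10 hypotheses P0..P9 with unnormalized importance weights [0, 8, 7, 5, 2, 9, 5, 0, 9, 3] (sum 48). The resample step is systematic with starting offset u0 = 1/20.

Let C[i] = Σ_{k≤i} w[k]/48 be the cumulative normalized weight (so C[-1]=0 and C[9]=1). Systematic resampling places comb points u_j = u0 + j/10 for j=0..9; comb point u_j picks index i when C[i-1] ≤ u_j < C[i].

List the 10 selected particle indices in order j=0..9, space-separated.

C = [0, 1/6, 5/16, 5/12, 11/24, 31/48, 3/4, 3/4, 15/16, 1]
j=0: u_0=1/20 ∈ [0, 1/6) → index 1
j=1: u_1=3/20 ∈ [0, 1/6) → index 1
j=2: u_2=1/4 ∈ [1/6, 5/16) → index 2
j=3: u_3=7/20 ∈ [5/16, 5/12) → index 3
j=4: u_4=9/20 ∈ [5/12, 11/24) → index 4
j=5: u_5=11/20 ∈ [11/24, 31/48) → index 5
j=6: u_6=13/20 ∈ [31/48, 3/4) → index 6
j=7: u_7=3/4 ∈ [3/4, 15/16) → index 8
j=8: u_8=17/20 ∈ [3/4, 15/16) → index 8
j=9: u_9=19/20 ∈ [15/16, 1) → index 9

1 1 2 3 4 5 6 8 8 9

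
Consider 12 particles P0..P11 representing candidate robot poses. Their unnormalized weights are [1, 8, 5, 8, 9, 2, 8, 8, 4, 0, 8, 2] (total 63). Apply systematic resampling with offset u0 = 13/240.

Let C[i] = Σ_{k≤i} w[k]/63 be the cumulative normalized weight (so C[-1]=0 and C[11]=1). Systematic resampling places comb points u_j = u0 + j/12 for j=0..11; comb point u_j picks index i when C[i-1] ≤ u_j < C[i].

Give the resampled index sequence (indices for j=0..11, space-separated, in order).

1 1 2 3 4 4 6 6 7 8 10 11

C = [1/63, 1/7, 2/9, 22/63, 31/63, 11/21, 41/63, 7/9, 53/63, 53/63, 61/63, 1]
j=0: u_0=13/240 ∈ [1/63, 1/7) → index 1
j=1: u_1=11/80 ∈ [1/63, 1/7) → index 1
j=2: u_2=53/240 ∈ [1/7, 2/9) → index 2
j=3: u_3=73/240 ∈ [2/9, 22/63) → index 3
j=4: u_4=31/80 ∈ [22/63, 31/63) → index 4
j=5: u_5=113/240 ∈ [22/63, 31/63) → index 4
j=6: u_6=133/240 ∈ [11/21, 41/63) → index 6
j=7: u_7=51/80 ∈ [11/21, 41/63) → index 6
j=8: u_8=173/240 ∈ [41/63, 7/9) → index 7
j=9: u_9=193/240 ∈ [7/9, 53/63) → index 8
j=10: u_10=71/80 ∈ [53/63, 61/63) → index 10
j=11: u_11=233/240 ∈ [61/63, 1) → index 11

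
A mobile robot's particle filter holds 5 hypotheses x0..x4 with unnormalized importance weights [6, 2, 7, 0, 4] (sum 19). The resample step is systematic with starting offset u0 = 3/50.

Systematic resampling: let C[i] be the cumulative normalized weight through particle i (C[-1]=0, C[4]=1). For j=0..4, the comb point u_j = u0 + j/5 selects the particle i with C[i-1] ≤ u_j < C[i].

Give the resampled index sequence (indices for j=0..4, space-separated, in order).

C = [6/19, 8/19, 15/19, 15/19, 1]
j=0: u_0=3/50 ∈ [0, 6/19) → index 0
j=1: u_1=13/50 ∈ [0, 6/19) → index 0
j=2: u_2=23/50 ∈ [8/19, 15/19) → index 2
j=3: u_3=33/50 ∈ [8/19, 15/19) → index 2
j=4: u_4=43/50 ∈ [15/19, 1) → index 4

0 0 2 2 4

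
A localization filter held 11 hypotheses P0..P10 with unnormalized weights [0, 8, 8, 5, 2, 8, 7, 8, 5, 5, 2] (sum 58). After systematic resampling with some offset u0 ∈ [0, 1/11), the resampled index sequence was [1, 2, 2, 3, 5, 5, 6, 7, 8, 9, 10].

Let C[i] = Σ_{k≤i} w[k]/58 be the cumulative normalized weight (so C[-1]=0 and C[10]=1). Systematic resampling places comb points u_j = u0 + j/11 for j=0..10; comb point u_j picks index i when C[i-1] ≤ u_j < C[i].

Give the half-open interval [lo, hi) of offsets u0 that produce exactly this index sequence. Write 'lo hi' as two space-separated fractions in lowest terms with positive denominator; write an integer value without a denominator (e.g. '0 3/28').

21/319 51/638

C = [0, 4/29, 8/29, 21/58, 23/58, 31/58, 19/29, 23/29, 51/58, 28/29, 1]
j=0 picked index 1: u0 ∈ [0, 4/29)
j=1 picked index 2: u0 ∈ [15/319, 59/319)
j=2 picked index 2: u0 ∈ [-14/319, 30/319)
j=3 picked index 3: u0 ∈ [1/319, 57/638)
j=4 picked index 5: u0 ∈ [21/638, 109/638)
j=5 picked index 5: u0 ∈ [-37/638, 51/638)
j=6 picked index 6: u0 ∈ [-7/638, 35/319)
j=7 picked index 7: u0 ∈ [6/319, 50/319)
j=8 picked index 8: u0 ∈ [21/319, 97/638)
j=9 picked index 9: u0 ∈ [39/638, 47/319)
j=10 picked index 10: u0 ∈ [18/319, 1/11)
intersection: [21/319, 51/638)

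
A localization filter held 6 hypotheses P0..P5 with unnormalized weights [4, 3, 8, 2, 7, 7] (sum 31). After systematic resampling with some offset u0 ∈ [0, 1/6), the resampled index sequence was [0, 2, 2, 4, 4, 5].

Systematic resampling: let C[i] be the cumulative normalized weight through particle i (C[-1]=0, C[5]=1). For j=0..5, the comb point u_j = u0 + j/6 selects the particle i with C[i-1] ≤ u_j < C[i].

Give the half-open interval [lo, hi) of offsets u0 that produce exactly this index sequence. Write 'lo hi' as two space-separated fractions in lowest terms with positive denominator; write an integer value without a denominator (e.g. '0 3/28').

C = [4/31, 7/31, 15/31, 17/31, 24/31, 1]
j=0 picked index 0: u0 ∈ [0, 4/31)
j=1 picked index 2: u0 ∈ [11/186, 59/186)
j=2 picked index 2: u0 ∈ [-10/93, 14/93)
j=3 picked index 4: u0 ∈ [3/62, 17/62)
j=4 picked index 4: u0 ∈ [-11/93, 10/93)
j=5 picked index 5: u0 ∈ [-11/186, 1/6)
intersection: [11/186, 10/93)

11/186 10/93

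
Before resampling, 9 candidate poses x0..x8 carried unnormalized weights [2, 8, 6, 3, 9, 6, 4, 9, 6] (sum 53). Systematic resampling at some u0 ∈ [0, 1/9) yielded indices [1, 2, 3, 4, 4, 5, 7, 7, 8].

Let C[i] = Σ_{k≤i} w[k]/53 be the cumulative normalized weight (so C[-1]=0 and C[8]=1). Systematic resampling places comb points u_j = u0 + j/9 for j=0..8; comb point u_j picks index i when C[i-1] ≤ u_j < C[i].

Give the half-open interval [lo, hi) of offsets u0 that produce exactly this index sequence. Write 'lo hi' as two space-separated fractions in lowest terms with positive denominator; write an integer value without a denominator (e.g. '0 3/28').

38/477 40/477

C = [2/53, 10/53, 16/53, 19/53, 28/53, 34/53, 38/53, 47/53, 1]
j=0 picked index 1: u0 ∈ [2/53, 10/53)
j=1 picked index 2: u0 ∈ [37/477, 91/477)
j=2 picked index 3: u0 ∈ [38/477, 65/477)
j=3 picked index 4: u0 ∈ [4/159, 31/159)
j=4 picked index 4: u0 ∈ [-41/477, 40/477)
j=5 picked index 5: u0 ∈ [-13/477, 41/477)
j=6 picked index 7: u0 ∈ [8/159, 35/159)
j=7 picked index 7: u0 ∈ [-29/477, 52/477)
j=8 picked index 8: u0 ∈ [-1/477, 1/9)
intersection: [38/477, 40/477)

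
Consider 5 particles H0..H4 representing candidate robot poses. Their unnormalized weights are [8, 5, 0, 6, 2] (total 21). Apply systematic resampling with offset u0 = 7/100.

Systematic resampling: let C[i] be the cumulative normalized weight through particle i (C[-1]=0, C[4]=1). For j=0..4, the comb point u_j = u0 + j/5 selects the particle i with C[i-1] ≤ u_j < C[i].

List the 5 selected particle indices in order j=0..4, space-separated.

C = [8/21, 13/21, 13/21, 19/21, 1]
j=0: u_0=7/100 ∈ [0, 8/21) → index 0
j=1: u_1=27/100 ∈ [0, 8/21) → index 0
j=2: u_2=47/100 ∈ [8/21, 13/21) → index 1
j=3: u_3=67/100 ∈ [13/21, 19/21) → index 3
j=4: u_4=87/100 ∈ [13/21, 19/21) → index 3

0 0 1 3 3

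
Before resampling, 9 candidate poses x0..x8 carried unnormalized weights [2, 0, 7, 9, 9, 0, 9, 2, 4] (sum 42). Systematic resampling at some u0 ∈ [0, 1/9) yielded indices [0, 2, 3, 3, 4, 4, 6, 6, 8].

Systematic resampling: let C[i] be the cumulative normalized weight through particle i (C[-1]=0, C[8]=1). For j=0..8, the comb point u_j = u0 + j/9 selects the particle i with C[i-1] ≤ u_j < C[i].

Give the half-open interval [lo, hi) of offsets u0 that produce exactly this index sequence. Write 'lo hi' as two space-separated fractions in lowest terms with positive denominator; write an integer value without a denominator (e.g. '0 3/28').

C = [1/21, 1/21, 3/14, 3/7, 9/14, 9/14, 6/7, 19/21, 1]
j=0 picked index 0: u0 ∈ [0, 1/21)
j=1 picked index 2: u0 ∈ [-4/63, 13/126)
j=2 picked index 3: u0 ∈ [-1/126, 13/63)
j=3 picked index 3: u0 ∈ [-5/42, 2/21)
j=4 picked index 4: u0 ∈ [-1/63, 25/126)
j=5 picked index 4: u0 ∈ [-8/63, 11/126)
j=6 picked index 6: u0 ∈ [-1/42, 4/21)
j=7 picked index 6: u0 ∈ [-17/126, 5/63)
j=8 picked index 8: u0 ∈ [1/63, 1/9)
intersection: [1/63, 1/21)

1/63 1/21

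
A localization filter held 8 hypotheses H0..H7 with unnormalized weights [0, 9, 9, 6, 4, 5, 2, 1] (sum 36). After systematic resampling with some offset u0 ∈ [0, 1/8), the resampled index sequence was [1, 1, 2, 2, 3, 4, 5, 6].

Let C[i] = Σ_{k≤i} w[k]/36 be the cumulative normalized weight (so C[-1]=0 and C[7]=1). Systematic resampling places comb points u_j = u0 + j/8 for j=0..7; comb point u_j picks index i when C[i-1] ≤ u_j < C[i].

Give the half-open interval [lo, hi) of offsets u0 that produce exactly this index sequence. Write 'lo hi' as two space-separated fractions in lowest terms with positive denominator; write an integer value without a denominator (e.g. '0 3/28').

C = [0, 1/4, 1/2, 2/3, 7/9, 11/12, 35/36, 1]
j=0 picked index 1: u0 ∈ [0, 1/4)
j=1 picked index 1: u0 ∈ [-1/8, 1/8)
j=2 picked index 2: u0 ∈ [0, 1/4)
j=3 picked index 2: u0 ∈ [-1/8, 1/8)
j=4 picked index 3: u0 ∈ [0, 1/6)
j=5 picked index 4: u0 ∈ [1/24, 11/72)
j=6 picked index 5: u0 ∈ [1/36, 1/6)
j=7 picked index 6: u0 ∈ [1/24, 7/72)
intersection: [1/24, 7/72)

1/24 7/72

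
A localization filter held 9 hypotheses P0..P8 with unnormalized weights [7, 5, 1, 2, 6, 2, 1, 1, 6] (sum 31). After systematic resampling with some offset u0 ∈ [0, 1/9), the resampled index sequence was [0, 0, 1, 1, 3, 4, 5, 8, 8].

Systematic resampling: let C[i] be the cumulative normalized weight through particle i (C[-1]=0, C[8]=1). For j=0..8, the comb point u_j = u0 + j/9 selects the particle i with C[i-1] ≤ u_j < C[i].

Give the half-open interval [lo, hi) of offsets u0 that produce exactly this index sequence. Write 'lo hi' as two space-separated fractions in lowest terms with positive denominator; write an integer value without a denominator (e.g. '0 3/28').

8/279 11/279

C = [7/31, 12/31, 13/31, 15/31, 21/31, 23/31, 24/31, 25/31, 1]
j=0 picked index 0: u0 ∈ [0, 7/31)
j=1 picked index 0: u0 ∈ [-1/9, 32/279)
j=2 picked index 1: u0 ∈ [1/279, 46/279)
j=3 picked index 1: u0 ∈ [-10/93, 5/93)
j=4 picked index 3: u0 ∈ [-7/279, 11/279)
j=5 picked index 4: u0 ∈ [-20/279, 34/279)
j=6 picked index 5: u0 ∈ [1/93, 7/93)
j=7 picked index 8: u0 ∈ [8/279, 2/9)
j=8 picked index 8: u0 ∈ [-23/279, 1/9)
intersection: [8/279, 11/279)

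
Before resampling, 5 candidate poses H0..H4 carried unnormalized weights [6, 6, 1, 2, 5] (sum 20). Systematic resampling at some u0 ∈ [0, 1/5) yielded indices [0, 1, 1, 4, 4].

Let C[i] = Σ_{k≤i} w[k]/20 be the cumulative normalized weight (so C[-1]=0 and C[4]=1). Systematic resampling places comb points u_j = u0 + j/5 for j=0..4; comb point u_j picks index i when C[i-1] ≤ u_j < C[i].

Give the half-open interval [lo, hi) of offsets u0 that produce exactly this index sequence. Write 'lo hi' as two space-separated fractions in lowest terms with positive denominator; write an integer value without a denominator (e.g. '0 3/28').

C = [3/10, 3/5, 13/20, 3/4, 1]
j=0 picked index 0: u0 ∈ [0, 3/10)
j=1 picked index 1: u0 ∈ [1/10, 2/5)
j=2 picked index 1: u0 ∈ [-1/10, 1/5)
j=3 picked index 4: u0 ∈ [3/20, 2/5)
j=4 picked index 4: u0 ∈ [-1/20, 1/5)
intersection: [3/20, 1/5)

3/20 1/5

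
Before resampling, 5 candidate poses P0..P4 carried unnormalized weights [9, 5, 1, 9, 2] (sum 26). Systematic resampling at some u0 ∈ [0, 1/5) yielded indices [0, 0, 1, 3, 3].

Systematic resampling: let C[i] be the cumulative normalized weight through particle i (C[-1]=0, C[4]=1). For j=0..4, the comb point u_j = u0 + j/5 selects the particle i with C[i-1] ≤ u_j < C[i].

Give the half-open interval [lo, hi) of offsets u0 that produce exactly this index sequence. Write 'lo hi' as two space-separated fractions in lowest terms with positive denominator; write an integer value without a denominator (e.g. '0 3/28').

0 8/65

C = [9/26, 7/13, 15/26, 12/13, 1]
j=0 picked index 0: u0 ∈ [0, 9/26)
j=1 picked index 0: u0 ∈ [-1/5, 19/130)
j=2 picked index 1: u0 ∈ [-7/130, 9/65)
j=3 picked index 3: u0 ∈ [-3/130, 21/65)
j=4 picked index 3: u0 ∈ [-29/130, 8/65)
intersection: [0, 8/65)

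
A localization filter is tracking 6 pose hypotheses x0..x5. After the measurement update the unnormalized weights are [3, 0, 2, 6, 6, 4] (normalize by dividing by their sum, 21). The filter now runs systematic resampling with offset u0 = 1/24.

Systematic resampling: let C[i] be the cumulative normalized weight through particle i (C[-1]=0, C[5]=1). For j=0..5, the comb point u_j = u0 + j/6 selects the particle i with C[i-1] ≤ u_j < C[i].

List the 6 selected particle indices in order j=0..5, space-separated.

0 2 3 4 4 5

C = [1/7, 1/7, 5/21, 11/21, 17/21, 1]
j=0: u_0=1/24 ∈ [0, 1/7) → index 0
j=1: u_1=5/24 ∈ [1/7, 5/21) → index 2
j=2: u_2=3/8 ∈ [5/21, 11/21) → index 3
j=3: u_3=13/24 ∈ [11/21, 17/21) → index 4
j=4: u_4=17/24 ∈ [11/21, 17/21) → index 4
j=5: u_5=7/8 ∈ [17/21, 1) → index 5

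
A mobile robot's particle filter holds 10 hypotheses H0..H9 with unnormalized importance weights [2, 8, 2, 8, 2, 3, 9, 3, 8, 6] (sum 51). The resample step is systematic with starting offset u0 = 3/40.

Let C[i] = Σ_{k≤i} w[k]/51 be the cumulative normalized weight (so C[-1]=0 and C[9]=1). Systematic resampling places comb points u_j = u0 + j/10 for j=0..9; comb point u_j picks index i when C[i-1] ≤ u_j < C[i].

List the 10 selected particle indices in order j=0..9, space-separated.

C = [2/51, 10/51, 4/17, 20/51, 22/51, 25/51, 2/3, 37/51, 15/17, 1]
j=0: u_0=3/40 ∈ [2/51, 10/51) → index 1
j=1: u_1=7/40 ∈ [2/51, 10/51) → index 1
j=2: u_2=11/40 ∈ [4/17, 20/51) → index 3
j=3: u_3=3/8 ∈ [4/17, 20/51) → index 3
j=4: u_4=19/40 ∈ [22/51, 25/51) → index 5
j=5: u_5=23/40 ∈ [25/51, 2/3) → index 6
j=6: u_6=27/40 ∈ [2/3, 37/51) → index 7
j=7: u_7=31/40 ∈ [37/51, 15/17) → index 8
j=8: u_8=7/8 ∈ [37/51, 15/17) → index 8
j=9: u_9=39/40 ∈ [15/17, 1) → index 9

1 1 3 3 5 6 7 8 8 9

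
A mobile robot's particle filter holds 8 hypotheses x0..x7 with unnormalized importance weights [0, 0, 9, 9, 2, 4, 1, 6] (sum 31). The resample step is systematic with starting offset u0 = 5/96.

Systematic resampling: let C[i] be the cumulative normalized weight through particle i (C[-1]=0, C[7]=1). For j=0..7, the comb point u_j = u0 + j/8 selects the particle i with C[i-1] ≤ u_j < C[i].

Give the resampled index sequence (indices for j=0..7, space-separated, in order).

C = [0, 0, 9/31, 18/31, 20/31, 24/31, 25/31, 1]
j=0: u_0=5/96 ∈ [0, 9/31) → index 2
j=1: u_1=17/96 ∈ [0, 9/31) → index 2
j=2: u_2=29/96 ∈ [9/31, 18/31) → index 3
j=3: u_3=41/96 ∈ [9/31, 18/31) → index 3
j=4: u_4=53/96 ∈ [9/31, 18/31) → index 3
j=5: u_5=65/96 ∈ [20/31, 24/31) → index 5
j=6: u_6=77/96 ∈ [24/31, 25/31) → index 6
j=7: u_7=89/96 ∈ [25/31, 1) → index 7

2 2 3 3 3 5 6 7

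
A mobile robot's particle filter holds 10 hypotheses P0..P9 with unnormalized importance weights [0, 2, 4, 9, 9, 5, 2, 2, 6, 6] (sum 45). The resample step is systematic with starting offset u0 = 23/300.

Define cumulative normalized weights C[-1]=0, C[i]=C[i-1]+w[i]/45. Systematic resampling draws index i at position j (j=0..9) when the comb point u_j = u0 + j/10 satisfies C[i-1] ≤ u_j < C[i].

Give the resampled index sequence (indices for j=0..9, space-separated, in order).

C = [0, 2/45, 2/15, 1/3, 8/15, 29/45, 31/45, 11/15, 13/15, 1]
j=0: u_0=23/300 ∈ [2/45, 2/15) → index 2
j=1: u_1=53/300 ∈ [2/15, 1/3) → index 3
j=2: u_2=83/300 ∈ [2/15, 1/3) → index 3
j=3: u_3=113/300 ∈ [1/3, 8/15) → index 4
j=4: u_4=143/300 ∈ [1/3, 8/15) → index 4
j=5: u_5=173/300 ∈ [8/15, 29/45) → index 5
j=6: u_6=203/300 ∈ [29/45, 31/45) → index 6
j=7: u_7=233/300 ∈ [11/15, 13/15) → index 8
j=8: u_8=263/300 ∈ [13/15, 1) → index 9
j=9: u_9=293/300 ∈ [13/15, 1) → index 9

2 3 3 4 4 5 6 8 9 9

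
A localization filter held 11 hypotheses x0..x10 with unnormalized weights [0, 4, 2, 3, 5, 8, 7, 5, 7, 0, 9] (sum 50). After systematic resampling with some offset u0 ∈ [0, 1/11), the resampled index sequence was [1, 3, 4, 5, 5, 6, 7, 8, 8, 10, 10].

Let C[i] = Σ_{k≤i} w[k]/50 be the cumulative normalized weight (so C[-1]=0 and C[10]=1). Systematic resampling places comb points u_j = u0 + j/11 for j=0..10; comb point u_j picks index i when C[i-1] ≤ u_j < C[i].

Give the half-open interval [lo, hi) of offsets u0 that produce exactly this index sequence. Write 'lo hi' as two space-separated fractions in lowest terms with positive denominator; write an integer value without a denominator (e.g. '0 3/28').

12/275 21/275

C = [0, 2/25, 3/25, 9/50, 7/25, 11/25, 29/50, 17/25, 41/50, 41/50, 1]
j=0 picked index 1: u0 ∈ [0, 2/25)
j=1 picked index 3: u0 ∈ [8/275, 49/550)
j=2 picked index 4: u0 ∈ [-1/550, 27/275)
j=3 picked index 5: u0 ∈ [2/275, 46/275)
j=4 picked index 5: u0 ∈ [-23/275, 21/275)
j=5 picked index 6: u0 ∈ [-4/275, 69/550)
j=6 picked index 7: u0 ∈ [19/550, 37/275)
j=7 picked index 8: u0 ∈ [12/275, 101/550)
j=8 picked index 8: u0 ∈ [-13/275, 51/550)
j=9 picked index 10: u0 ∈ [1/550, 2/11)
j=10 picked index 10: u0 ∈ [-49/550, 1/11)
intersection: [12/275, 21/275)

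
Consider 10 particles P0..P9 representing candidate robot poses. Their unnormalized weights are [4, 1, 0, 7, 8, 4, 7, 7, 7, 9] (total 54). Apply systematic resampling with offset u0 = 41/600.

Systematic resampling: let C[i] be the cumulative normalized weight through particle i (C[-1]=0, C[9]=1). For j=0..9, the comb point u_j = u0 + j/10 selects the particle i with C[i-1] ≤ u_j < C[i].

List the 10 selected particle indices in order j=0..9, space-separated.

0 3 4 4 6 6 7 8 9 9

C = [2/27, 5/54, 5/54, 2/9, 10/27, 4/9, 31/54, 19/27, 5/6, 1]
j=0: u_0=41/600 ∈ [0, 2/27) → index 0
j=1: u_1=101/600 ∈ [5/54, 2/9) → index 3
j=2: u_2=161/600 ∈ [2/9, 10/27) → index 4
j=3: u_3=221/600 ∈ [2/9, 10/27) → index 4
j=4: u_4=281/600 ∈ [4/9, 31/54) → index 6
j=5: u_5=341/600 ∈ [4/9, 31/54) → index 6
j=6: u_6=401/600 ∈ [31/54, 19/27) → index 7
j=7: u_7=461/600 ∈ [19/27, 5/6) → index 8
j=8: u_8=521/600 ∈ [5/6, 1) → index 9
j=9: u_9=581/600 ∈ [5/6, 1) → index 9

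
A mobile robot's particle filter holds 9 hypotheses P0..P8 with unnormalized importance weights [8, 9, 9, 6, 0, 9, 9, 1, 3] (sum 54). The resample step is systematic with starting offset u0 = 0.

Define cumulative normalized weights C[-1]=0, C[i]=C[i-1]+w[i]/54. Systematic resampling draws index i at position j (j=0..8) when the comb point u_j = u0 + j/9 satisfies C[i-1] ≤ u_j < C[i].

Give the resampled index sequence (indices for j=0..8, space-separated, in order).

C = [4/27, 17/54, 13/27, 16/27, 16/27, 41/54, 25/27, 17/18, 1]
j=0: u_0=0 ∈ [0, 4/27) → index 0
j=1: u_1=1/9 ∈ [0, 4/27) → index 0
j=2: u_2=2/9 ∈ [4/27, 17/54) → index 1
j=3: u_3=1/3 ∈ [17/54, 13/27) → index 2
j=4: u_4=4/9 ∈ [17/54, 13/27) → index 2
j=5: u_5=5/9 ∈ [13/27, 16/27) → index 3
j=6: u_6=2/3 ∈ [16/27, 41/54) → index 5
j=7: u_7=7/9 ∈ [41/54, 25/27) → index 6
j=8: u_8=8/9 ∈ [41/54, 25/27) → index 6

0 0 1 2 2 3 5 6 6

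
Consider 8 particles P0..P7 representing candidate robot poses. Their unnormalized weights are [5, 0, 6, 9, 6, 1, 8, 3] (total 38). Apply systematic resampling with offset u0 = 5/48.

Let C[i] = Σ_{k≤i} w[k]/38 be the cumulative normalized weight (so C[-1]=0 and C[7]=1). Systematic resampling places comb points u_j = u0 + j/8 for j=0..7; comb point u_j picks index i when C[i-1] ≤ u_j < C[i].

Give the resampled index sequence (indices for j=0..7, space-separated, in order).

0 2 3 3 4 6 6 7

C = [5/38, 5/38, 11/38, 10/19, 13/19, 27/38, 35/38, 1]
j=0: u_0=5/48 ∈ [0, 5/38) → index 0
j=1: u_1=11/48 ∈ [5/38, 11/38) → index 2
j=2: u_2=17/48 ∈ [11/38, 10/19) → index 3
j=3: u_3=23/48 ∈ [11/38, 10/19) → index 3
j=4: u_4=29/48 ∈ [10/19, 13/19) → index 4
j=5: u_5=35/48 ∈ [27/38, 35/38) → index 6
j=6: u_6=41/48 ∈ [27/38, 35/38) → index 6
j=7: u_7=47/48 ∈ [35/38, 1) → index 7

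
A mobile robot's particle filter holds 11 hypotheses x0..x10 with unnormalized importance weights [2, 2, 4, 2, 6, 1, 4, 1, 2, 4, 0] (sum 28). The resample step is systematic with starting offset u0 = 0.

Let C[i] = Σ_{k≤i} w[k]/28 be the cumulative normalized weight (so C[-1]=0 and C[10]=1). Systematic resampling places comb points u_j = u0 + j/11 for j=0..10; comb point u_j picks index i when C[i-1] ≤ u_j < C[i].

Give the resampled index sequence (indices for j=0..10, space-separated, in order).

0 1 2 2 4 4 4 6 6 8 9

C = [1/14, 1/7, 2/7, 5/14, 4/7, 17/28, 3/4, 11/14, 6/7, 1, 1]
j=0: u_0=0 ∈ [0, 1/14) → index 0
j=1: u_1=1/11 ∈ [1/14, 1/7) → index 1
j=2: u_2=2/11 ∈ [1/7, 2/7) → index 2
j=3: u_3=3/11 ∈ [1/7, 2/7) → index 2
j=4: u_4=4/11 ∈ [5/14, 4/7) → index 4
j=5: u_5=5/11 ∈ [5/14, 4/7) → index 4
j=6: u_6=6/11 ∈ [5/14, 4/7) → index 4
j=7: u_7=7/11 ∈ [17/28, 3/4) → index 6
j=8: u_8=8/11 ∈ [17/28, 3/4) → index 6
j=9: u_9=9/11 ∈ [11/14, 6/7) → index 8
j=10: u_10=10/11 ∈ [6/7, 1) → index 9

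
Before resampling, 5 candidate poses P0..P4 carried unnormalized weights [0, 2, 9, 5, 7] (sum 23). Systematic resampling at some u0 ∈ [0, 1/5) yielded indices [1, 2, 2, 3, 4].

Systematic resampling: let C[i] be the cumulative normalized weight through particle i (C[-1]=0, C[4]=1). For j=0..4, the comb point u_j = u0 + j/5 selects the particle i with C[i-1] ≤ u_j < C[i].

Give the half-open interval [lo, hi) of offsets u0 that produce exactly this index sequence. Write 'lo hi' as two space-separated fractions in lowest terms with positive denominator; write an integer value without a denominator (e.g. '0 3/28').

C = [0, 2/23, 11/23, 16/23, 1]
j=0 picked index 1: u0 ∈ [0, 2/23)
j=1 picked index 2: u0 ∈ [-13/115, 32/115)
j=2 picked index 2: u0 ∈ [-36/115, 9/115)
j=3 picked index 3: u0 ∈ [-14/115, 11/115)
j=4 picked index 4: u0 ∈ [-12/115, 1/5)
intersection: [0, 9/115)

0 9/115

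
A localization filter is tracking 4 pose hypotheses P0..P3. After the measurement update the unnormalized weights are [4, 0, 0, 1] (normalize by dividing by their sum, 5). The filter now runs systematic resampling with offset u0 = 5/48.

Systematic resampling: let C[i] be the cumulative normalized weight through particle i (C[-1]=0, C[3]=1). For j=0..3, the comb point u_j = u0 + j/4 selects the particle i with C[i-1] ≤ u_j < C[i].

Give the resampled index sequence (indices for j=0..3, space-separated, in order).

C = [4/5, 4/5, 4/5, 1]
j=0: u_0=5/48 ∈ [0, 4/5) → index 0
j=1: u_1=17/48 ∈ [0, 4/5) → index 0
j=2: u_2=29/48 ∈ [0, 4/5) → index 0
j=3: u_3=41/48 ∈ [4/5, 1) → index 3

0 0 0 3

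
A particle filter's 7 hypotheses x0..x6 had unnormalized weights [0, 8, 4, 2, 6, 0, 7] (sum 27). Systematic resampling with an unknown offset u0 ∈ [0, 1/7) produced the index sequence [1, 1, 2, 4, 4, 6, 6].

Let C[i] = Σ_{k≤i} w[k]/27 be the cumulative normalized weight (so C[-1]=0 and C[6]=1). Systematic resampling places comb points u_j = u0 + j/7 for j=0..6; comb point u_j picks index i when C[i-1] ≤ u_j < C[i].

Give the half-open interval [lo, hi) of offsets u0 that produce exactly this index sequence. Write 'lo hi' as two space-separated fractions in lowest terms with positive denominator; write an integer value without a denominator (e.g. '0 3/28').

C = [0, 8/27, 4/9, 14/27, 20/27, 20/27, 1]
j=0 picked index 1: u0 ∈ [0, 8/27)
j=1 picked index 1: u0 ∈ [-1/7, 29/189)
j=2 picked index 2: u0 ∈ [2/189, 10/63)
j=3 picked index 4: u0 ∈ [17/189, 59/189)
j=4 picked index 4: u0 ∈ [-10/189, 32/189)
j=5 picked index 6: u0 ∈ [5/189, 2/7)
j=6 picked index 6: u0 ∈ [-22/189, 1/7)
intersection: [17/189, 1/7)

17/189 1/7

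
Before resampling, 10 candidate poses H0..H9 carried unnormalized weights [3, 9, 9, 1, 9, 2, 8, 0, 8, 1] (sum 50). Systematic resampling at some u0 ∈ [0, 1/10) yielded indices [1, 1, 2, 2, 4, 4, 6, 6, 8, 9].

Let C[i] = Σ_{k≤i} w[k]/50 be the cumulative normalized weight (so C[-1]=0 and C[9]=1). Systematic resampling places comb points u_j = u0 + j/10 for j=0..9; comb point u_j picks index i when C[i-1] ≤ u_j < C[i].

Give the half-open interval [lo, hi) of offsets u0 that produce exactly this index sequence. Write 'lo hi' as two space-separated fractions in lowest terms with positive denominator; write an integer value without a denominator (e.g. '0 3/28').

2/25 1/10

C = [3/50, 6/25, 21/50, 11/25, 31/50, 33/50, 41/50, 41/50, 49/50, 1]
j=0 picked index 1: u0 ∈ [3/50, 6/25)
j=1 picked index 1: u0 ∈ [-1/25, 7/50)
j=2 picked index 2: u0 ∈ [1/25, 11/50)
j=3 picked index 2: u0 ∈ [-3/50, 3/25)
j=4 picked index 4: u0 ∈ [1/25, 11/50)
j=5 picked index 4: u0 ∈ [-3/50, 3/25)
j=6 picked index 6: u0 ∈ [3/50, 11/50)
j=7 picked index 6: u0 ∈ [-1/25, 3/25)
j=8 picked index 8: u0 ∈ [1/50, 9/50)
j=9 picked index 9: u0 ∈ [2/25, 1/10)
intersection: [2/25, 1/10)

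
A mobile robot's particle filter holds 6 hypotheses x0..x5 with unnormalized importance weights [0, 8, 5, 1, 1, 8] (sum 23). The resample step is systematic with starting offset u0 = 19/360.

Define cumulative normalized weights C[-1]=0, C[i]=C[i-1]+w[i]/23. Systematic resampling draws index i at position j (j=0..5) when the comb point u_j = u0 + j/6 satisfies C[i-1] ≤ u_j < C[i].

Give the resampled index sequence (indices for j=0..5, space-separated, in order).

1 1 2 2 5 5

C = [0, 8/23, 13/23, 14/23, 15/23, 1]
j=0: u_0=19/360 ∈ [0, 8/23) → index 1
j=1: u_1=79/360 ∈ [0, 8/23) → index 1
j=2: u_2=139/360 ∈ [8/23, 13/23) → index 2
j=3: u_3=199/360 ∈ [8/23, 13/23) → index 2
j=4: u_4=259/360 ∈ [15/23, 1) → index 5
j=5: u_5=319/360 ∈ [15/23, 1) → index 5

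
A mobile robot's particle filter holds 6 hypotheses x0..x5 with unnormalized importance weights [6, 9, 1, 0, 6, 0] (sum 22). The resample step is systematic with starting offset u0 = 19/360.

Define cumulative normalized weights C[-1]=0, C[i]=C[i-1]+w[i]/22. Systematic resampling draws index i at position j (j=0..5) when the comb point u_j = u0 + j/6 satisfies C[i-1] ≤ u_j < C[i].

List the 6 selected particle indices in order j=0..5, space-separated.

0 0 1 1 2 4

C = [3/11, 15/22, 8/11, 8/11, 1, 1]
j=0: u_0=19/360 ∈ [0, 3/11) → index 0
j=1: u_1=79/360 ∈ [0, 3/11) → index 0
j=2: u_2=139/360 ∈ [3/11, 15/22) → index 1
j=3: u_3=199/360 ∈ [3/11, 15/22) → index 1
j=4: u_4=259/360 ∈ [15/22, 8/11) → index 2
j=5: u_5=319/360 ∈ [8/11, 1) → index 4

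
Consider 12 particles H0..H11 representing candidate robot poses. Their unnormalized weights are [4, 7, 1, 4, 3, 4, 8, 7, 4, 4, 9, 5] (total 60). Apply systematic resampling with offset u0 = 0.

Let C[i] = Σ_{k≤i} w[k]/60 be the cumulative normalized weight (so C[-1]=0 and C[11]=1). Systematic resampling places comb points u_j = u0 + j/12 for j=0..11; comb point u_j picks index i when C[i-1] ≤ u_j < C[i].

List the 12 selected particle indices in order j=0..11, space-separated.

C = [1/15, 11/60, 1/5, 4/15, 19/60, 23/60, 31/60, 19/30, 7/10, 23/30, 11/12, 1]
j=0: u_0=0 ∈ [0, 1/15) → index 0
j=1: u_1=1/12 ∈ [1/15, 11/60) → index 1
j=2: u_2=1/6 ∈ [1/15, 11/60) → index 1
j=3: u_3=1/4 ∈ [1/5, 4/15) → index 3
j=4: u_4=1/3 ∈ [19/60, 23/60) → index 5
j=5: u_5=5/12 ∈ [23/60, 31/60) → index 6
j=6: u_6=1/2 ∈ [23/60, 31/60) → index 6
j=7: u_7=7/12 ∈ [31/60, 19/30) → index 7
j=8: u_8=2/3 ∈ [19/30, 7/10) → index 8
j=9: u_9=3/4 ∈ [7/10, 23/30) → index 9
j=10: u_10=5/6 ∈ [23/30, 11/12) → index 10
j=11: u_11=11/12 ∈ [11/12, 1) → index 11

0 1 1 3 5 6 6 7 8 9 10 11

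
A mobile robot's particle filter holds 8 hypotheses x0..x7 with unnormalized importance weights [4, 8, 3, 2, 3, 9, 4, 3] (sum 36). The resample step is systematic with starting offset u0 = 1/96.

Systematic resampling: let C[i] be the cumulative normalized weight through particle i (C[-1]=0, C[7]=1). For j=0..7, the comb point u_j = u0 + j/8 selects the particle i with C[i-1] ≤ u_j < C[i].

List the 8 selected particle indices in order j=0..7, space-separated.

C = [1/9, 1/3, 5/12, 17/36, 5/9, 29/36, 11/12, 1]
j=0: u_0=1/96 ∈ [0, 1/9) → index 0
j=1: u_1=13/96 ∈ [1/9, 1/3) → index 1
j=2: u_2=25/96 ∈ [1/9, 1/3) → index 1
j=3: u_3=37/96 ∈ [1/3, 5/12) → index 2
j=4: u_4=49/96 ∈ [17/36, 5/9) → index 4
j=5: u_5=61/96 ∈ [5/9, 29/36) → index 5
j=6: u_6=73/96 ∈ [5/9, 29/36) → index 5
j=7: u_7=85/96 ∈ [29/36, 11/12) → index 6

0 1 1 2 4 5 5 6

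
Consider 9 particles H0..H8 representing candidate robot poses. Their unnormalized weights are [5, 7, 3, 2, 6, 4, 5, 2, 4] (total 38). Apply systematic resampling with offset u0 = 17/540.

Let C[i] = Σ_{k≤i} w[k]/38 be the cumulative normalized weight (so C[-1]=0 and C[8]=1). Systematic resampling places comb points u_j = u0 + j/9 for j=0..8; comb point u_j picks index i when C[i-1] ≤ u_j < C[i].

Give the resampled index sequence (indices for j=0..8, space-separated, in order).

0 1 1 2 4 4 5 6 8

C = [5/38, 6/19, 15/38, 17/38, 23/38, 27/38, 16/19, 17/19, 1]
j=0: u_0=17/540 ∈ [0, 5/38) → index 0
j=1: u_1=77/540 ∈ [5/38, 6/19) → index 1
j=2: u_2=137/540 ∈ [5/38, 6/19) → index 1
j=3: u_3=197/540 ∈ [6/19, 15/38) → index 2
j=4: u_4=257/540 ∈ [17/38, 23/38) → index 4
j=5: u_5=317/540 ∈ [17/38, 23/38) → index 4
j=6: u_6=377/540 ∈ [23/38, 27/38) → index 5
j=7: u_7=437/540 ∈ [27/38, 16/19) → index 6
j=8: u_8=497/540 ∈ [17/19, 1) → index 8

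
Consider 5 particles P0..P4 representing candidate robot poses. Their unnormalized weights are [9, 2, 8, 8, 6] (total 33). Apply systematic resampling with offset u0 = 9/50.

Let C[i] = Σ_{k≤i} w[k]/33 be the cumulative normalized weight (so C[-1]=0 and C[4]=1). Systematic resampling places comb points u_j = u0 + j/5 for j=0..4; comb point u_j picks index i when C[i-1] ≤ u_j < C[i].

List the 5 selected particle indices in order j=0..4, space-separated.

0 2 3 3 4

C = [3/11, 1/3, 19/33, 9/11, 1]
j=0: u_0=9/50 ∈ [0, 3/11) → index 0
j=1: u_1=19/50 ∈ [1/3, 19/33) → index 2
j=2: u_2=29/50 ∈ [19/33, 9/11) → index 3
j=3: u_3=39/50 ∈ [19/33, 9/11) → index 3
j=4: u_4=49/50 ∈ [9/11, 1) → index 4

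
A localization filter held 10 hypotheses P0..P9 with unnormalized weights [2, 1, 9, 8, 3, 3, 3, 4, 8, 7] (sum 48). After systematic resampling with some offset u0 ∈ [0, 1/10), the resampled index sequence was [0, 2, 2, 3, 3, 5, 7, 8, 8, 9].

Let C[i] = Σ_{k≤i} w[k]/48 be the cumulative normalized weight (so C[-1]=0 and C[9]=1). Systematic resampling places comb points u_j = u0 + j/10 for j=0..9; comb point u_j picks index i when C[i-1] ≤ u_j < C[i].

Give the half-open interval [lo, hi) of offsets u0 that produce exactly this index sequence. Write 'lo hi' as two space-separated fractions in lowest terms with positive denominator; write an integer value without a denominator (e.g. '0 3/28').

C = [1/24, 1/16, 1/4, 5/12, 23/48, 13/24, 29/48, 11/16, 41/48, 1]
j=0 picked index 0: u0 ∈ [0, 1/24)
j=1 picked index 2: u0 ∈ [-3/80, 3/20)
j=2 picked index 2: u0 ∈ [-11/80, 1/20)
j=3 picked index 3: u0 ∈ [-1/20, 7/60)
j=4 picked index 3: u0 ∈ [-3/20, 1/60)
j=5 picked index 5: u0 ∈ [-1/48, 1/24)
j=6 picked index 7: u0 ∈ [1/240, 7/80)
j=7 picked index 8: u0 ∈ [-1/80, 37/240)
j=8 picked index 8: u0 ∈ [-9/80, 13/240)
j=9 picked index 9: u0 ∈ [-11/240, 1/10)
intersection: [1/240, 1/60)

1/240 1/60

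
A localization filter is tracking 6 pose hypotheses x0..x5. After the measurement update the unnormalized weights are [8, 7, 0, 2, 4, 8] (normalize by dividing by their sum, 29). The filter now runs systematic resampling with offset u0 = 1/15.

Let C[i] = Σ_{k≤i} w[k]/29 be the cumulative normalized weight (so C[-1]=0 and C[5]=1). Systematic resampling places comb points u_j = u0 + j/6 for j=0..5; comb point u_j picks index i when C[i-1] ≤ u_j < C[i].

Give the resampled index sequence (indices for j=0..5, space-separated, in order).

C = [8/29, 15/29, 15/29, 17/29, 21/29, 1]
j=0: u_0=1/15 ∈ [0, 8/29) → index 0
j=1: u_1=7/30 ∈ [0, 8/29) → index 0
j=2: u_2=2/5 ∈ [8/29, 15/29) → index 1
j=3: u_3=17/30 ∈ [15/29, 17/29) → index 3
j=4: u_4=11/15 ∈ [21/29, 1) → index 5
j=5: u_5=9/10 ∈ [21/29, 1) → index 5

0 0 1 3 5 5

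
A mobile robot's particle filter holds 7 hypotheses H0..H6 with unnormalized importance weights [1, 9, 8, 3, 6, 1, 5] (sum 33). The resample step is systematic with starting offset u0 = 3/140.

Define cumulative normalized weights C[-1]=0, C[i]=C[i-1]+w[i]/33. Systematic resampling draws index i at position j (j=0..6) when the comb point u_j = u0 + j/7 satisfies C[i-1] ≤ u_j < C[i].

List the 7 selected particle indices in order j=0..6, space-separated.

C = [1/33, 10/33, 6/11, 7/11, 9/11, 28/33, 1]
j=0: u_0=3/140 ∈ [0, 1/33) → index 0
j=1: u_1=23/140 ∈ [1/33, 10/33) → index 1
j=2: u_2=43/140 ∈ [10/33, 6/11) → index 2
j=3: u_3=9/20 ∈ [10/33, 6/11) → index 2
j=4: u_4=83/140 ∈ [6/11, 7/11) → index 3
j=5: u_5=103/140 ∈ [7/11, 9/11) → index 4
j=6: u_6=123/140 ∈ [28/33, 1) → index 6

0 1 2 2 3 4 6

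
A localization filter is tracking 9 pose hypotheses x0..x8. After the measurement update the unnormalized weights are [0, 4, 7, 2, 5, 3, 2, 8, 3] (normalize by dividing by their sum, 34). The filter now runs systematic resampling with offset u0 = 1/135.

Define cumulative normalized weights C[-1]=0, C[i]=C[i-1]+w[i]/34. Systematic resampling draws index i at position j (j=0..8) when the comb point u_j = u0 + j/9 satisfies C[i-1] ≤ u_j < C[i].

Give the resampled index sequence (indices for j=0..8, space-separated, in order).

C = [0, 2/17, 11/34, 13/34, 9/17, 21/34, 23/34, 31/34, 1]
j=0: u_0=1/135 ∈ [0, 2/17) → index 1
j=1: u_1=16/135 ∈ [2/17, 11/34) → index 2
j=2: u_2=31/135 ∈ [2/17, 11/34) → index 2
j=3: u_3=46/135 ∈ [11/34, 13/34) → index 3
j=4: u_4=61/135 ∈ [13/34, 9/17) → index 4
j=5: u_5=76/135 ∈ [9/17, 21/34) → index 5
j=6: u_6=91/135 ∈ [21/34, 23/34) → index 6
j=7: u_7=106/135 ∈ [23/34, 31/34) → index 7
j=8: u_8=121/135 ∈ [23/34, 31/34) → index 7

1 2 2 3 4 5 6 7 7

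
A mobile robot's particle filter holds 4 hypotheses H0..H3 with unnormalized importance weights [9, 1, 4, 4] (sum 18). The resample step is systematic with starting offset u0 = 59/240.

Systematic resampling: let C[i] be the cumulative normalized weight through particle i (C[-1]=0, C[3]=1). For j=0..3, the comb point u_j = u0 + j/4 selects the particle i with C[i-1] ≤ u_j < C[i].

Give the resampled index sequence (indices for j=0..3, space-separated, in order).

0 0 2 3

C = [1/2, 5/9, 7/9, 1]
j=0: u_0=59/240 ∈ [0, 1/2) → index 0
j=1: u_1=119/240 ∈ [0, 1/2) → index 0
j=2: u_2=179/240 ∈ [5/9, 7/9) → index 2
j=3: u_3=239/240 ∈ [7/9, 1) → index 3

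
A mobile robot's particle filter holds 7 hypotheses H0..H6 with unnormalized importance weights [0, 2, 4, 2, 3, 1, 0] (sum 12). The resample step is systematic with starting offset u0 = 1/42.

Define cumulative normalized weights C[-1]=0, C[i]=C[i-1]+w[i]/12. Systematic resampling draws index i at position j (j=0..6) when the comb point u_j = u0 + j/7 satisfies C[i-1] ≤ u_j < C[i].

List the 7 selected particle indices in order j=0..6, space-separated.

C = [0, 1/6, 1/2, 2/3, 11/12, 1, 1]
j=0: u_0=1/42 ∈ [0, 1/6) → index 1
j=1: u_1=1/6 ∈ [1/6, 1/2) → index 2
j=2: u_2=13/42 ∈ [1/6, 1/2) → index 2
j=3: u_3=19/42 ∈ [1/6, 1/2) → index 2
j=4: u_4=25/42 ∈ [1/2, 2/3) → index 3
j=5: u_5=31/42 ∈ [2/3, 11/12) → index 4
j=6: u_6=37/42 ∈ [2/3, 11/12) → index 4

1 2 2 2 3 4 4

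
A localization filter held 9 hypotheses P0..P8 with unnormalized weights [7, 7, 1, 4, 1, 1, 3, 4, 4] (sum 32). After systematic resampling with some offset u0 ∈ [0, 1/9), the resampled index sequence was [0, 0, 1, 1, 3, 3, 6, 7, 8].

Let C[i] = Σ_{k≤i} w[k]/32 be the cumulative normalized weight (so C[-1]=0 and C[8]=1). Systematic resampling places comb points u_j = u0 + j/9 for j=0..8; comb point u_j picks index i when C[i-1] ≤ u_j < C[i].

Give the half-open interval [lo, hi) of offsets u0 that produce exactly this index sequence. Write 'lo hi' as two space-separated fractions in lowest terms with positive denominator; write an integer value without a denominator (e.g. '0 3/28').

C = [7/32, 7/16, 15/32, 19/32, 5/8, 21/32, 3/4, 7/8, 1]
j=0 picked index 0: u0 ∈ [0, 7/32)
j=1 picked index 0: u0 ∈ [-1/9, 31/288)
j=2 picked index 1: u0 ∈ [-1/288, 31/144)
j=3 picked index 1: u0 ∈ [-11/96, 5/48)
j=4 picked index 3: u0 ∈ [7/288, 43/288)
j=5 picked index 3: u0 ∈ [-25/288, 11/288)
j=6 picked index 6: u0 ∈ [-1/96, 1/12)
j=7 picked index 7: u0 ∈ [-1/36, 7/72)
j=8 picked index 8: u0 ∈ [-1/72, 1/9)
intersection: [7/288, 11/288)

7/288 11/288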